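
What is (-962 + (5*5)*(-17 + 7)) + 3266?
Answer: 2054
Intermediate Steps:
(-962 + (5*5)*(-17 + 7)) + 3266 = (-962 + 25*(-10)) + 3266 = (-962 - 250) + 3266 = -1212 + 3266 = 2054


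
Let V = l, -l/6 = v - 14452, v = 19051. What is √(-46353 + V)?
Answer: 157*I*√3 ≈ 271.93*I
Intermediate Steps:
l = -27594 (l = -6*(19051 - 14452) = -6*4599 = -27594)
V = -27594
√(-46353 + V) = √(-46353 - 27594) = √(-73947) = 157*I*√3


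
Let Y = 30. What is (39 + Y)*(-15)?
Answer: -1035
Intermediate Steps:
(39 + Y)*(-15) = (39 + 30)*(-15) = 69*(-15) = -1035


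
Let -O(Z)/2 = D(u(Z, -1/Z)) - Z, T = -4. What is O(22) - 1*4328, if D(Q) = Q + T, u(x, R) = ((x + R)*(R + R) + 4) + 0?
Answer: -517881/121 ≈ -4280.0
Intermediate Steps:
u(x, R) = 4 + 2*R*(R + x) (u(x, R) = ((R + x)*(2*R) + 4) + 0 = (2*R*(R + x) + 4) + 0 = (4 + 2*R*(R + x)) + 0 = 4 + 2*R*(R + x))
D(Q) = -4 + Q (D(Q) = Q - 4 = -4 + Q)
O(Z) = 4 - 4/Z**2 + 2*Z (O(Z) = -2*((-4 + (4 + 2*(-1/Z)**2 + 2*(-1/Z)*Z)) - Z) = -2*((-4 + (4 + 2/Z**2 - 2)) - Z) = -2*((-4 + (2 + 2/Z**2)) - Z) = -2*((-2 + 2/Z**2) - Z) = -2*(-2 - Z + 2/Z**2) = 4 - 4/Z**2 + 2*Z)
O(22) - 1*4328 = (4 - 4/22**2 + 2*22) - 1*4328 = (4 - 4*1/484 + 44) - 4328 = (4 - 1/121 + 44) - 4328 = 5807/121 - 4328 = -517881/121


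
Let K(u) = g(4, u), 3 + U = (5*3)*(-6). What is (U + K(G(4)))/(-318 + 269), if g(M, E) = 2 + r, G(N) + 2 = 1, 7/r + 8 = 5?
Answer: 40/21 ≈ 1.9048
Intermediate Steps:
r = -7/3 (r = 7/(-8 + 5) = 7/(-3) = 7*(-⅓) = -7/3 ≈ -2.3333)
G(N) = -1 (G(N) = -2 + 1 = -1)
g(M, E) = -⅓ (g(M, E) = 2 - 7/3 = -⅓)
U = -93 (U = -3 + (5*3)*(-6) = -3 + 15*(-6) = -3 - 90 = -93)
K(u) = -⅓
(U + K(G(4)))/(-318 + 269) = (-93 - ⅓)/(-318 + 269) = -280/3/(-49) = -280/3*(-1/49) = 40/21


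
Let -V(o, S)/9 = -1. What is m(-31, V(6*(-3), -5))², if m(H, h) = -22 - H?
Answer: 81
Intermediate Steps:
V(o, S) = 9 (V(o, S) = -9*(-1) = 9)
m(-31, V(6*(-3), -5))² = (-22 - 1*(-31))² = (-22 + 31)² = 9² = 81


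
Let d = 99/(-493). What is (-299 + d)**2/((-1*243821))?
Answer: -21758020036/59260450229 ≈ -0.36716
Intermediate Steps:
d = -99/493 (d = 99*(-1/493) = -99/493 ≈ -0.20081)
(-299 + d)**2/((-1*243821)) = (-299 - 99/493)**2/((-1*243821)) = (-147506/493)**2/(-243821) = (21758020036/243049)*(-1/243821) = -21758020036/59260450229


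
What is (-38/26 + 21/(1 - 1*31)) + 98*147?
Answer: 1872499/130 ≈ 14404.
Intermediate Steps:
(-38/26 + 21/(1 - 1*31)) + 98*147 = (-38*1/26 + 21/(1 - 31)) + 14406 = (-19/13 + 21/(-30)) + 14406 = (-19/13 + 21*(-1/30)) + 14406 = (-19/13 - 7/10) + 14406 = -281/130 + 14406 = 1872499/130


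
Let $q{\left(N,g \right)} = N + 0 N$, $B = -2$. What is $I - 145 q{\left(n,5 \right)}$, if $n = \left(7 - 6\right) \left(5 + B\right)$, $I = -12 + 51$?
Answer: $-396$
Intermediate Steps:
$I = 39$
$n = 3$ ($n = \left(7 - 6\right) \left(5 - 2\right) = 1 \cdot 3 = 3$)
$q{\left(N,g \right)} = N$ ($q{\left(N,g \right)} = N + 0 = N$)
$I - 145 q{\left(n,5 \right)} = 39 - 435 = -396$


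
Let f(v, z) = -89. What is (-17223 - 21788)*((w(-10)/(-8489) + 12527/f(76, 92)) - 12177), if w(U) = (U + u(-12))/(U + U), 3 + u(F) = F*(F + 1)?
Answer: 7260977295036899/15110420 ≈ 4.8053e+8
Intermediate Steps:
u(F) = -3 + F*(1 + F) (u(F) = -3 + F*(F + 1) = -3 + F*(1 + F))
w(U) = (129 + U)/(2*U) (w(U) = (U + (-3 - 12 + (-12)²))/(U + U) = (U + (-3 - 12 + 144))/((2*U)) = (U + 129)*(1/(2*U)) = (129 + U)*(1/(2*U)) = (129 + U)/(2*U))
(-17223 - 21788)*((w(-10)/(-8489) + 12527/f(76, 92)) - 12177) = (-17223 - 21788)*((((½)*(129 - 10)/(-10))/(-8489) + 12527/(-89)) - 12177) = -39011*((((½)*(-⅒)*119)*(-1/8489) + 12527*(-1/89)) - 12177) = -39011*((-119/20*(-1/8489) - 12527/89) - 12177) = -39011*((119/169780 - 12527/89) - 12177) = -39011*(-2126823469/15110420 - 12177) = -39011*(-186126407809/15110420) = 7260977295036899/15110420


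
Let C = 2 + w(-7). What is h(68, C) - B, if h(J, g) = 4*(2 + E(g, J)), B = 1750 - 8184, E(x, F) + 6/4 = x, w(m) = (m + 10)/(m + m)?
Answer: 45102/7 ≈ 6443.1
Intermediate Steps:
w(m) = (10 + m)/(2*m) (w(m) = (10 + m)/((2*m)) = (10 + m)*(1/(2*m)) = (10 + m)/(2*m))
E(x, F) = -3/2 + x
B = -6434
C = 25/14 (C = 2 + (½)*(10 - 7)/(-7) = 2 + (½)*(-⅐)*3 = 2 - 3/14 = 25/14 ≈ 1.7857)
h(J, g) = 2 + 4*g (h(J, g) = 4*(2 + (-3/2 + g)) = 4*(½ + g) = 2 + 4*g)
h(68, C) - B = (2 + 4*(25/14)) - 1*(-6434) = (2 + 50/7) + 6434 = 64/7 + 6434 = 45102/7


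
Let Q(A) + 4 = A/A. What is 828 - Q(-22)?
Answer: 831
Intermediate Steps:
Q(A) = -3 (Q(A) = -4 + A/A = -4 + 1 = -3)
828 - Q(-22) = 828 - 1*(-3) = 828 + 3 = 831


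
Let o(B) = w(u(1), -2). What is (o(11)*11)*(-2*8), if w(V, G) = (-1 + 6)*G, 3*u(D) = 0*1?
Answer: 1760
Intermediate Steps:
u(D) = 0 (u(D) = (0*1)/3 = (1/3)*0 = 0)
w(V, G) = 5*G
o(B) = -10 (o(B) = 5*(-2) = -10)
(o(11)*11)*(-2*8) = (-10*11)*(-2*8) = -110*(-16) = 1760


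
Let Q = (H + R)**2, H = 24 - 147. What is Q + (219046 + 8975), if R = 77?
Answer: 230137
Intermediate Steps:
H = -123
Q = 2116 (Q = (-123 + 77)**2 = (-46)**2 = 2116)
Q + (219046 + 8975) = 2116 + (219046 + 8975) = 2116 + 228021 = 230137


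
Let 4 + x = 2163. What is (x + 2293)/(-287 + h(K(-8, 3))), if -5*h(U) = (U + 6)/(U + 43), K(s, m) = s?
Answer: -259700/16741 ≈ -15.513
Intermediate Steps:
x = 2159 (x = -4 + 2163 = 2159)
h(U) = -(6 + U)/(5*(43 + U)) (h(U) = -(U + 6)/(5*(U + 43)) = -(6 + U)/(5*(43 + U)))
(x + 2293)/(-287 + h(K(-8, 3))) = (2159 + 2293)/(-287 + (-6 - 1*(-8))/(5*(43 - 8))) = 4452/(-287 + (⅕)*(-6 + 8)/35) = 4452/(-287 + (⅕)*(1/35)*2) = 4452/(-287 + 2/175) = 4452/(-50223/175) = 4452*(-175/50223) = -259700/16741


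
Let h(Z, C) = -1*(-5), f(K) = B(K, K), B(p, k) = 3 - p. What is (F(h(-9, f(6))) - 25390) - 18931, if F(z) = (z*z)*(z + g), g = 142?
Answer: -40646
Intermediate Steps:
f(K) = 3 - K
h(Z, C) = 5
F(z) = z²*(142 + z) (F(z) = (z*z)*(z + 142) = z²*(142 + z))
(F(h(-9, f(6))) - 25390) - 18931 = (5²*(142 + 5) - 25390) - 18931 = (25*147 - 25390) - 18931 = (3675 - 25390) - 18931 = -21715 - 18931 = -40646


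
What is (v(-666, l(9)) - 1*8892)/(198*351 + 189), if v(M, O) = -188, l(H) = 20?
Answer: -9080/69687 ≈ -0.13030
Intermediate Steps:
(v(-666, l(9)) - 1*8892)/(198*351 + 189) = (-188 - 1*8892)/(198*351 + 189) = (-188 - 8892)/(69498 + 189) = -9080/69687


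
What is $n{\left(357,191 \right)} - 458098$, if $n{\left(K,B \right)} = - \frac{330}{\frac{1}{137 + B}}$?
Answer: $-566338$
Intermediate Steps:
$n{\left(K,B \right)} = -45210 - 330 B$ ($n{\left(K,B \right)} = - 330 \left(137 + B\right) = -45210 - 330 B$)
$n{\left(357,191 \right)} - 458098 = \left(-45210 - 63030\right) - 458098 = -108240 - 458098 = -566338$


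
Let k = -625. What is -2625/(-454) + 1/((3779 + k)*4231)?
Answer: 8757376801/1514609149 ≈ 5.7819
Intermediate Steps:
-2625/(-454) + 1/((3779 + k)*4231) = -2625/(-454) + 1/((3779 - 625)*4231) = -2625*(-1/454) + (1/4231)/3154 = 2625/454 + (1/3154)*(1/4231) = 2625/454 + 1/13344574 = 8757376801/1514609149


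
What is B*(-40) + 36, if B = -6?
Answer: 276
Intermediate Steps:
B*(-40) + 36 = -6*(-40) + 36 = 240 + 36 = 276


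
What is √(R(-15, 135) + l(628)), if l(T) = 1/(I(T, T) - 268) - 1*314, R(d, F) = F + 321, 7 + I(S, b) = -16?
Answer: √12024411/291 ≈ 11.916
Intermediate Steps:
I(S, b) = -23 (I(S, b) = -7 - 16 = -23)
R(d, F) = 321 + F
l(T) = -91375/291 (l(T) = 1/(-23 - 268) - 1*314 = 1/(-291) - 314 = -1/291 - 314 = -91375/291)
√(R(-15, 135) + l(628)) = √((321 + 135) - 91375/291) = √(456 - 91375/291) = √(41321/291) = √12024411/291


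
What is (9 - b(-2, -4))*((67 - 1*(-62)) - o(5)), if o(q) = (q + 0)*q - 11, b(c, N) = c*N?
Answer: 115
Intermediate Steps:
b(c, N) = N*c
o(q) = -11 + q² (o(q) = q*q - 11 = q² - 11 = -11 + q²)
(9 - b(-2, -4))*((67 - 1*(-62)) - o(5)) = (9 - (-4)*(-2))*((67 - 1*(-62)) - (-11 + 5²)) = (9 - 1*8)*((67 + 62) - (-11 + 25)) = (9 - 8)*(129 - 1*14) = 1*(129 - 14) = 1*115 = 115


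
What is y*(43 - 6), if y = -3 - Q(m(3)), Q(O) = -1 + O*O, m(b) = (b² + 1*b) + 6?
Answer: -12062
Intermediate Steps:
m(b) = 6 + b + b² (m(b) = (b² + b) + 6 = (b + b²) + 6 = 6 + b + b²)
Q(O) = -1 + O²
y = -326 (y = -3 - (-1 + (6 + 3 + 3²)²) = -3 - (-1 + (6 + 3 + 9)²) = -3 - (-1 + 18²) = -3 - (-1 + 324) = -3 - 1*323 = -3 - 323 = -326)
y*(43 - 6) = -326*(43 - 6) = -326*37 = -12062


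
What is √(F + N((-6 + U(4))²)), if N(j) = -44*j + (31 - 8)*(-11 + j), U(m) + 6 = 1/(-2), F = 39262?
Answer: 3*√15879/2 ≈ 189.02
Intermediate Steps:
U(m) = -13/2 (U(m) = -6 + 1/(-2) = -6 - ½ = -13/2)
N(j) = -253 - 21*j (N(j) = -44*j + 23*(-11 + j) = -44*j + (-253 + 23*j) = -253 - 21*j)
√(F + N((-6 + U(4))²)) = √(39262 + (-253 - 21*(-6 - 13/2)²)) = √(39262 + (-253 - 21*(-25/2)²)) = √(39262 + (-253 - 21*625/4)) = √(39262 + (-253 - 13125/4)) = √(39262 - 14137/4) = √(142911/4) = 3*√15879/2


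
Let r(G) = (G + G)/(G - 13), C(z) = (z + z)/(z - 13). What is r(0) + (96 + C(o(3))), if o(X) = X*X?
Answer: 183/2 ≈ 91.500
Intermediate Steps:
o(X) = X²
C(z) = 2*z/(-13 + z) (C(z) = (2*z)/(-13 + z) = 2*z/(-13 + z))
r(G) = 2*G/(-13 + G) (r(G) = (2*G)/(-13 + G) = 2*G/(-13 + G))
r(0) + (96 + C(o(3))) = 2*0/(-13 + 0) + (96 + 2*3²/(-13 + 3²)) = 2*0/(-13) + (96 + 2*9/(-13 + 9)) = 2*0*(-1/13) + (96 + 2*9/(-4)) = 0 + (96 + 2*9*(-¼)) = 0 + (96 - 9/2) = 0 + 183/2 = 183/2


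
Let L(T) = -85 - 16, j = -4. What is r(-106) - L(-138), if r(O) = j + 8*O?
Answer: -751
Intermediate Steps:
L(T) = -101
r(O) = -4 + 8*O
r(-106) - L(-138) = (-4 + 8*(-106)) - 1*(-101) = (-4 - 848) + 101 = -852 + 101 = -751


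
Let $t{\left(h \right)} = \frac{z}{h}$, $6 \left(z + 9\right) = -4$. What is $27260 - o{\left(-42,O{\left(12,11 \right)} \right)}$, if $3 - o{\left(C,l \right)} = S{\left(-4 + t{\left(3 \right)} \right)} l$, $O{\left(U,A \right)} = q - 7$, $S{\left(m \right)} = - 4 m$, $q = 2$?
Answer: $\frac{244013}{9} \approx 27113.0$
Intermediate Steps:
$z = - \frac{29}{3}$ ($z = -9 + \frac{1}{6} \left(-4\right) = -9 - \frac{2}{3} = - \frac{29}{3} \approx -9.6667$)
$t{\left(h \right)} = - \frac{29}{3 h}$
$O{\left(U,A \right)} = -5$ ($O{\left(U,A \right)} = 2 - 7 = -5$)
$o{\left(C,l \right)} = 3 - \frac{260 l}{9}$ ($o{\left(C,l \right)} = 3 - - 4 \left(-4 - \frac{29}{3 \cdot 3}\right) l = 3 - - 4 \left(-4 - \frac{29}{9}\right) l = 3 - \left(-4\right) \left(- \frac{65}{9}\right) l = 3 - \frac{260 l}{9}$)
$27260 - o{\left(-42,O{\left(12,11 \right)} \right)} = 27260 - \left(3 - - \frac{1300}{9}\right) = 27260 - \left(3 + \frac{1300}{9}\right) = 27260 - \frac{1327}{9} = \frac{244013}{9}$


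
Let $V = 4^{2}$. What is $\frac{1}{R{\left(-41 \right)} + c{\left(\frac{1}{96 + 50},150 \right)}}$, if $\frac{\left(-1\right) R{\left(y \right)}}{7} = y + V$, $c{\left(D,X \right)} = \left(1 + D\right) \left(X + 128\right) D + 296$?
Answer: $\frac{10658}{5040351} \approx 0.0021145$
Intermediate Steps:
$V = 16$
$c{\left(D,X \right)} = 296 + D \left(1 + D\right) \left(128 + X\right)$ ($c{\left(D,X \right)} = \left(1 + D\right) \left(128 + X\right) D + 296 = D \left(1 + D\right) \left(128 + X\right) + 296 = 296 + D \left(1 + D\right) \left(128 + X\right)$)
$R{\left(y \right)} = -112 - 7 y$ ($R{\left(y \right)} = - 7 \left(y + 16\right) = - 7 \left(16 + y\right) = -112 - 7 y$)
$\frac{1}{R{\left(-41 \right)} + c{\left(\frac{1}{96 + 50},150 \right)}} = \frac{1}{\left(-112 - -287\right) + \left(296 + \frac{128}{96 + 50} + 128 \left(\frac{1}{96 + 50}\right)^{2} + \frac{1}{96 + 50} \cdot 150 + 150 \left(\frac{1}{96 + 50}\right)^{2}\right)} = \frac{1}{\left(-112 + 287\right) + \left(296 + \frac{128}{146} + 128 \left(\frac{1}{146}\right)^{2} + \frac{1}{146} \cdot 150 + 150 \left(\frac{1}{146}\right)^{2}\right)} = \frac{1}{175 + \left(296 + 128 \cdot \frac{1}{146} + \frac{128}{21316} + \frac{1}{146} \cdot 150 + \frac{150}{21316}\right)} = \frac{1}{175 + \left(296 + \frac{64}{73} + 128 \cdot \frac{1}{21316} + \frac{75}{73} + 150 \cdot \frac{1}{21316}\right)} = \frac{1}{175 + \left(296 + \frac{64}{73} + \frac{32}{5329} + \frac{75}{73} + \frac{75}{10658}\right)} = \frac{1}{175 + \frac{3175201}{10658}} = \frac{1}{\frac{5040351}{10658}} = \frac{10658}{5040351}$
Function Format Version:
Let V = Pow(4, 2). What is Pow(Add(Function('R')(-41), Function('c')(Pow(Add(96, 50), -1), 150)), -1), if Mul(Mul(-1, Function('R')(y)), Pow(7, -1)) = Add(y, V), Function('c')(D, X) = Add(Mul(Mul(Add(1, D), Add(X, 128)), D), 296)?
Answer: Rational(10658, 5040351) ≈ 0.0021145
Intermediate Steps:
V = 16
Function('c')(D, X) = Add(296, Mul(D, Add(1, D), Add(128, X))) (Function('c')(D, X) = Add(Mul(Mul(Add(1, D), Add(128, X)), D), 296) = Add(Mul(D, Add(1, D), Add(128, X)), 296) = Add(296, Mul(D, Add(1, D), Add(128, X))))
Function('R')(y) = Add(-112, Mul(-7, y)) (Function('R')(y) = Mul(-7, Add(y, 16)) = Mul(-7, Add(16, y)) = Add(-112, Mul(-7, y)))
Pow(Add(Function('R')(-41), Function('c')(Pow(Add(96, 50), -1), 150)), -1) = Pow(Add(Add(-112, Mul(-7, -41)), Add(296, Mul(128, Pow(Add(96, 50), -1)), Mul(128, Pow(Pow(Add(96, 50), -1), 2)), Mul(Pow(Add(96, 50), -1), 150), Mul(150, Pow(Pow(Add(96, 50), -1), 2)))), -1) = Pow(Add(Add(-112, 287), Add(296, Mul(128, Pow(146, -1)), Mul(128, Pow(Pow(146, -1), 2)), Mul(Pow(146, -1), 150), Mul(150, Pow(Pow(146, -1), 2)))), -1) = Pow(Add(175, Add(296, Mul(128, Rational(1, 146)), Mul(128, Pow(Rational(1, 146), 2)), Mul(Rational(1, 146), 150), Mul(150, Pow(Rational(1, 146), 2)))), -1) = Pow(Add(175, Add(296, Rational(64, 73), Mul(128, Rational(1, 21316)), Rational(75, 73), Mul(150, Rational(1, 21316)))), -1) = Pow(Add(175, Add(296, Rational(64, 73), Rational(32, 5329), Rational(75, 73), Rational(75, 10658))), -1) = Pow(Add(175, Rational(3175201, 10658)), -1) = Pow(Rational(5040351, 10658), -1) = Rational(10658, 5040351)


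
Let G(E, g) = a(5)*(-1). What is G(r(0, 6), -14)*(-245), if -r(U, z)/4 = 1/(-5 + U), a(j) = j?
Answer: 1225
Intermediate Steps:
r(U, z) = -4/(-5 + U)
G(E, g) = -5 (G(E, g) = 5*(-1) = -5)
G(r(0, 6), -14)*(-245) = -5*(-245) = 1225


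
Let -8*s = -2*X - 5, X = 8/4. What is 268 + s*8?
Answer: 277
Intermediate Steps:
X = 2 (X = 8*(¼) = 2)
s = 9/8 (s = -(-2*2 - 5)/8 = -(-4 - 5)/8 = -⅛*(-9) = 9/8 ≈ 1.1250)
268 + s*8 = 268 + (9/8)*8 = 268 + 9 = 277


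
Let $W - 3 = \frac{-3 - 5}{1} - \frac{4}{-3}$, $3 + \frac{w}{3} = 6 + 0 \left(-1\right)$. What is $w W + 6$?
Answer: $-27$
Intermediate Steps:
$w = 9$ ($w = -9 + 3 \left(6 + 0 \left(-1\right)\right) = -9 + 3 \left(6 + 0\right) = -9 + 3 \cdot 6 = -9 + 18 = 9$)
$W = - \frac{11}{3}$ ($W = 3 + \left(\frac{-3 - 5}{1} - \frac{4}{-3}\right) = 3 + \left(\left(-3 - 5\right) 1 - - \frac{4}{3}\right) = 3 + \left(\left(-8\right) 1 + \frac{4}{3}\right) = 3 + \left(-8 + \frac{4}{3}\right) = 3 - \frac{20}{3} = - \frac{11}{3} \approx -3.6667$)
$w W + 6 = 9 \left(- \frac{11}{3}\right) + 6 = -33 + 6 = -27$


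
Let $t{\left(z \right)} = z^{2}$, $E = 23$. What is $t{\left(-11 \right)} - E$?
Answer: $98$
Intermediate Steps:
$t{\left(-11 \right)} - E = \left(-11\right)^{2} - 23 = 121 - 23 = 98$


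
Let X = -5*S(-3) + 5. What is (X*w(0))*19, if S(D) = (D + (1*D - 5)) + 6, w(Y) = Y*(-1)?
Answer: 0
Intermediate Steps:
w(Y) = -Y
S(D) = 1 + 2*D (S(D) = (D + (D - 5)) + 6 = (D + (-5 + D)) + 6 = (-5 + 2*D) + 6 = 1 + 2*D)
X = 30 (X = -5*(1 + 2*(-3)) + 5 = -5*(1 - 6) + 5 = -5*(-5) + 5 = 25 + 5 = 30)
(X*w(0))*19 = (30*(-1*0))*19 = (30*0)*19 = 0*19 = 0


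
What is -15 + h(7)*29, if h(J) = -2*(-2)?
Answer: 101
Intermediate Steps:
h(J) = 4
-15 + h(7)*29 = -15 + 4*29 = -15 + 116 = 101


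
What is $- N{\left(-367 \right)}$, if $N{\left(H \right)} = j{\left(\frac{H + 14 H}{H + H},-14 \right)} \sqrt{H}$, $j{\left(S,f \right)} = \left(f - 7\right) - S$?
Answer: $\frac{57 i \sqrt{367}}{2} \approx 545.98 i$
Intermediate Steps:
$j{\left(S,f \right)} = -7 + f - S$ ($j{\left(S,f \right)} = \left(-7 + f\right) - S = -7 + f - S$)
$N{\left(H \right)} = - \frac{57 \sqrt{H}}{2}$ ($N{\left(H \right)} = \left(-7 - 14 - \frac{H + 14 H}{H + H}\right) \sqrt{H} = \left(-7 - 14 - \frac{15 H}{2 H}\right) \sqrt{H} = \left(-7 - 14 - 15 H \frac{1}{2 H}\right) \sqrt{H} = \left(-7 - 14 - \frac{15}{2}\right) \sqrt{H} = - \frac{57 \sqrt{H}}{2}$)
$- N{\left(-367 \right)} = - \frac{\left(-57\right) \sqrt{-367}}{2} = - \frac{\left(-57\right) i \sqrt{367}}{2} = \frac{57 i \sqrt{367}}{2}$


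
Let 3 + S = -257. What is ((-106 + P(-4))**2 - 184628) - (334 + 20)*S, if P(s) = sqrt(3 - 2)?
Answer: -81563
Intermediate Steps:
S = -260 (S = -3 - 257 = -260)
P(s) = 1 (P(s) = sqrt(1) = 1)
((-106 + P(-4))**2 - 184628) - (334 + 20)*S = ((-106 + 1)**2 - 184628) - (334 + 20)*(-260) = ((-105)**2 - 184628) - 354*(-260) = (11025 - 184628) - 1*(-92040) = -173603 + 92040 = -81563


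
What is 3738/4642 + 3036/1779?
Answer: 3457169/1376353 ≈ 2.5118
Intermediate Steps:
3738/4642 + 3036/1779 = 3738*(1/4642) + 3036*(1/1779) = 1869/2321 + 1012/593 = 3457169/1376353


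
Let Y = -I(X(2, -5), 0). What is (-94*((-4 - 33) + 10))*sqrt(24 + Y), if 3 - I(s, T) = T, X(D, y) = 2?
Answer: 2538*sqrt(21) ≈ 11631.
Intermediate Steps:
I(s, T) = 3 - T
Y = -3 (Y = -(3 - 1*0) = -(3 + 0) = -1*3 = -3)
(-94*((-4 - 33) + 10))*sqrt(24 + Y) = (-94*((-4 - 33) + 10))*sqrt(24 - 3) = (-94*(-37 + 10))*sqrt(21) = (-94*(-27))*sqrt(21) = 2538*sqrt(21)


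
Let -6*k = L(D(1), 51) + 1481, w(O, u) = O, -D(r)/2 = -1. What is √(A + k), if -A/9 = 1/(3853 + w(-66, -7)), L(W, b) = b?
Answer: I*√32956772709/11361 ≈ 15.979*I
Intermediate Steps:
D(r) = 2 (D(r) = -2*(-1) = 2)
A = -9/3787 (A = -9/(3853 - 66) = -9/3787 ≈ -0.0023766)
k = -766/3 (k = -(51 + 1481)/6 = -⅙*1532 = -766/3 ≈ -255.33)
√(A + k) = √(-9/3787 - 766/3) = √(-2900869/11361) = I*√32956772709/11361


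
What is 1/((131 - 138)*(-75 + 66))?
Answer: 1/63 ≈ 0.015873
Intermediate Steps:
1/((131 - 138)*(-75 + 66)) = 1/(-7*(-9)) = 1/63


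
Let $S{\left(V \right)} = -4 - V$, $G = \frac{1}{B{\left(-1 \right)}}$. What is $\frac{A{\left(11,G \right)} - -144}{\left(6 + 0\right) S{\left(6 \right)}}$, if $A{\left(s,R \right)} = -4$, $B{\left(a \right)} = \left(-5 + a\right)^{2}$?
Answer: $- \frac{7}{3} \approx -2.3333$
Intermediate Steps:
$G = \frac{1}{36}$ ($G = \frac{1}{\left(-5 - 1\right)^{2}} = \frac{1}{\left(-6\right)^{2}} = \frac{1}{36} \approx 0.027778$)
$\frac{A{\left(11,G \right)} - -144}{\left(6 + 0\right) S{\left(6 \right)}} = \frac{-4 - -144}{\left(6 + 0\right) \left(-4 - 6\right)} = \frac{-4 + 144}{6 \left(-4 - 6\right)} = \frac{140}{6 \left(-10\right)} = \frac{140}{-60} = 140 \left(- \frac{1}{60}\right) = - \frac{7}{3}$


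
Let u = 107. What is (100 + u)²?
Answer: 42849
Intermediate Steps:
(100 + u)² = (100 + 107)² = 207² = 42849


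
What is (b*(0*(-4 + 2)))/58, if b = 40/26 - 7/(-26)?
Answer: 0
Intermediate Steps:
b = 47/26 (b = 40*(1/26) - 7*(-1/26) = 20/13 + 7/26 = 47/26 ≈ 1.8077)
(b*(0*(-4 + 2)))/58 = (47*(0*(-4 + 2))/26)/58 = (47*(0*(-2))/26)*(1/58) = ((47/26)*0)*(1/58) = 0*(1/58) = 0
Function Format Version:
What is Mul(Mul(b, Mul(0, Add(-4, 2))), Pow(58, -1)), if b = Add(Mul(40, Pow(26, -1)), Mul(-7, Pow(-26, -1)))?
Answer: 0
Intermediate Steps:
b = Rational(47, 26) (b = Add(Mul(40, Rational(1, 26)), Mul(-7, Rational(-1, 26))) = Add(Rational(20, 13), Rational(7, 26)) = Rational(47, 26) ≈ 1.8077)
Mul(Mul(b, Mul(0, Add(-4, 2))), Pow(58, -1)) = Mul(Mul(Rational(47, 26), Mul(0, Add(-4, 2))), Pow(58, -1)) = Mul(Mul(Rational(47, 26), Mul(0, -2)), Rational(1, 58)) = Mul(Mul(Rational(47, 26), 0), Rational(1, 58)) = Mul(0, Rational(1, 58)) = 0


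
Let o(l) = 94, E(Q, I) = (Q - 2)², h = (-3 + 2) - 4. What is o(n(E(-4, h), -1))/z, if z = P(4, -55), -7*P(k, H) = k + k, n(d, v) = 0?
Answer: -329/4 ≈ -82.250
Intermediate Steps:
h = -5 (h = -1 - 4 = -5)
E(Q, I) = (-2 + Q)²
P(k, H) = -2*k/7 (P(k, H) = -(k + k)/7 = -2*k/7)
z = -8/7 (z = -2/7*4 = -8/7 ≈ -1.1429)
o(n(E(-4, h), -1))/z = 94/(-8/7) = 94*(-7/8) = -329/4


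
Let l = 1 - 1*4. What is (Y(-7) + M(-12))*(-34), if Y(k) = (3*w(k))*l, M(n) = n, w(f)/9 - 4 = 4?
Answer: 22440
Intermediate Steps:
w(f) = 72 (w(f) = 36 + 9*4 = 36 + 36 = 72)
l = -3 (l = 1 - 4 = -3)
Y(k) = -648 (Y(k) = (3*72)*(-3) = 216*(-3) = -648)
(Y(-7) + M(-12))*(-34) = (-648 - 12)*(-34) = -660*(-34) = 22440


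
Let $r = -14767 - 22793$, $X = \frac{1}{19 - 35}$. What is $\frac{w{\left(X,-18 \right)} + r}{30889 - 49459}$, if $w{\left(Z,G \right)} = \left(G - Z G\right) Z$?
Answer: $\frac{1602509}{792320} \approx 2.0226$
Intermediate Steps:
$X = - \frac{1}{16}$ ($X = \frac{1}{-16} = - \frac{1}{16} \approx -0.0625$)
$w{\left(Z,G \right)} = Z \left(G - G Z\right)$ ($w{\left(Z,G \right)} = \left(G - G Z\right) Z = Z \left(G - G Z\right)$)
$r = -37560$
$\frac{w{\left(X,-18 \right)} + r}{30889 - 49459} = \frac{\left(-18\right) \left(- \frac{1}{16}\right) \left(1 - - \frac{1}{16}\right) - 37560}{30889 - 49459} = \frac{\left(-18\right) \left(- \frac{1}{16}\right) \left(1 + \frac{1}{16}\right) - 37560}{-18570} = \left(\left(-18\right) \left(- \frac{1}{16}\right) \frac{17}{16} - 37560\right) \left(- \frac{1}{18570}\right) = \left(\frac{153}{128} - 37560\right) \left(- \frac{1}{18570}\right) = \left(- \frac{4807527}{128}\right) \left(- \frac{1}{18570}\right) = \frac{1602509}{792320}$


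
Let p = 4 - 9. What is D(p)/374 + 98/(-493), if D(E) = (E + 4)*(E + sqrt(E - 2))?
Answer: -2011/10846 - I*sqrt(7)/374 ≈ -0.18541 - 0.0070742*I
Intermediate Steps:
p = -5
D(E) = (4 + E)*(E + sqrt(-2 + E))
D(p)/374 + 98/(-493) = ((-5)**2 + 4*(-5) + 4*sqrt(-2 - 5) - 5*sqrt(-2 - 5))/374 + 98/(-493) = (25 - 20 + 4*sqrt(-7) - 5*I*sqrt(7))*(1/374) + 98*(-1/493) = (25 - 20 + 4*(I*sqrt(7)) - 5*I*sqrt(7))*(1/374) - 98/493 = (25 - 20 + 4*I*sqrt(7) - 5*I*sqrt(7))*(1/374) - 98/493 = (5 - I*sqrt(7))*(1/374) - 98/493 = (5/374 - I*sqrt(7)/374) - 98/493 = -2011/10846 - I*sqrt(7)/374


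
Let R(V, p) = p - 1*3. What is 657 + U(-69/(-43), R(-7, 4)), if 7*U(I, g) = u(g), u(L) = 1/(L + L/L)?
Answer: 9199/14 ≈ 657.07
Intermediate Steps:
R(V, p) = -3 + p (R(V, p) = p - 3 = -3 + p)
u(L) = 1/(1 + L) (u(L) = 1/(L + 1) = 1/(1 + L))
U(I, g) = 1/(7*(1 + g))
657 + U(-69/(-43), R(-7, 4)) = 657 + 1/(7*(1 + (-3 + 4))) = 657 + 1/(7*(1 + 1)) = 657 + (⅐)/2 = 657 + (⅐)*(½) = 657 + 1/14 = 9199/14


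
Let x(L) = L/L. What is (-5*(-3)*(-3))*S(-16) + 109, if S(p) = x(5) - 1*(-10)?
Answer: -386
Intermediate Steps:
x(L) = 1
S(p) = 11 (S(p) = 1 - 1*(-10) = 1 + 10 = 11)
(-5*(-3)*(-3))*S(-16) + 109 = (-5*(-3)*(-3))*11 + 109 = (15*(-3))*11 + 109 = -45*11 + 109 = -495 + 109 = -386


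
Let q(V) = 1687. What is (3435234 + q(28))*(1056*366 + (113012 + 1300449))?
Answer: 6186310012397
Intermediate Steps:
(3435234 + q(28))*(1056*366 + (113012 + 1300449)) = (3435234 + 1687)*(1056*366 + (113012 + 1300449)) = 3436921*(386496 + 1413461) = 3436921*1799957 = 6186310012397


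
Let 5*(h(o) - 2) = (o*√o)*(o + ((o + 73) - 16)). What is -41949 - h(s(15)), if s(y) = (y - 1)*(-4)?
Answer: -41951 - 1232*I*√14 ≈ -41951.0 - 4609.7*I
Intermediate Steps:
s(y) = 4 - 4*y (s(y) = (-1 + y)*(-4) = 4 - 4*y)
h(o) = 2 + o^(3/2)*(57 + 2*o)/5 (h(o) = 2 + ((o*√o)*(o + ((o + 73) - 16)))/5 = 2 + (o^(3/2)*(o + ((73 + o) - 16)))/5 = 2 + (o^(3/2)*(o + (57 + o)))/5 = 2 + (o^(3/2)*(57 + 2*o))/5 = 2 + o^(3/2)*(57 + 2*o)/5)
-41949 - h(s(15)) = -41949 - (2 + 2*(4 - 4*15)^(5/2)/5 + 57*(4 - 4*15)^(3/2)/5) = -41949 - (2 + 2*(4 - 60)^(5/2)/5 + 57*(4 - 60)^(3/2)/5) = -41949 - (2 + 2*(-56)^(5/2)/5 + 57*(-56)^(3/2)/5) = -41949 - (2 + 2*(6272*I*√14)/5 + 57*(-112*I*√14)/5) = -41949 - (2 + 12544*I*√14/5 - 6384*I*√14/5) = -41949 - (2 + 1232*I*√14) = -41949 + (-2 - 1232*I*√14) = -41951 - 1232*I*√14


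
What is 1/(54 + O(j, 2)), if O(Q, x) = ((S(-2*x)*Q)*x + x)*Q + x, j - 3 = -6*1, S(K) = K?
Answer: -1/22 ≈ -0.045455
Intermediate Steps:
j = -3 (j = 3 - 6*1 = 3 - 6 = -3)
O(Q, x) = x + Q*(x - 2*Q*x²) (O(Q, x) = (((-2*x)*Q)*x + x)*Q + x = ((-2*Q*x)*x + x)*Q + x = (-2*Q*x² + x)*Q + x = (x - 2*Q*x²)*Q + x = Q*(x - 2*Q*x²) + x = x + Q*(x - 2*Q*x²))
1/(54 + O(j, 2)) = 1/(54 + 2*(1 - 3 - 2*2*(-3)²)) = 1/(54 + 2*(1 - 3 - 2*2*9)) = 1/(54 + 2*(1 - 3 - 36)) = 1/(54 + 2*(-38)) = 1/(54 - 76) = 1/(-22) = -1/22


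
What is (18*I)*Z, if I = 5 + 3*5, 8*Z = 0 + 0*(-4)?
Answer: 0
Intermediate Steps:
Z = 0 (Z = (0 + 0*(-4))/8 = (0 + 0)/8 = (1/8)*0 = 0)
I = 20 (I = 5 + 15 = 20)
(18*I)*Z = (18*20)*0 = 360*0 = 0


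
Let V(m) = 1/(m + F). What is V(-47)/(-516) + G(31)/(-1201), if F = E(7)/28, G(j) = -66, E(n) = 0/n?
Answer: 1601833/29126652 ≈ 0.054995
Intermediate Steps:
E(n) = 0
F = 0 (F = 0/28 = 0*(1/28) = 0)
V(m) = 1/m (V(m) = 1/(m + 0) = 1/m)
V(-47)/(-516) + G(31)/(-1201) = 1/(-47*(-516)) - 66/(-1201) = -1/47*(-1/516) - 66*(-1/1201) = 1/24252 + 66/1201 = 1601833/29126652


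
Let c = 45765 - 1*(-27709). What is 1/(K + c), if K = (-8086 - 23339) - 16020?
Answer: 1/26029 ≈ 3.8419e-5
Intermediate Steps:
c = 73474 (c = 45765 + 27709 = 73474)
K = -47445 (K = -31425 - 16020 = -47445)
1/(K + c) = 1/(-47445 + 73474) = 1/26029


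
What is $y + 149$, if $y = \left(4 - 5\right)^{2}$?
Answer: $150$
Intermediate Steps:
$y = 1$ ($y = \left(4 - 5\right)^{2} = \left(-1\right)^{2} = 1$)
$y + 149 = 1 + 149 = 150$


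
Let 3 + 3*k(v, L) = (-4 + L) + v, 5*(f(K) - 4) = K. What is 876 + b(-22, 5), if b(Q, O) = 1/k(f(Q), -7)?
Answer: 21019/24 ≈ 875.79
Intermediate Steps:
f(K) = 4 + K/5
k(v, L) = -7/3 + L/3 + v/3 (k(v, L) = -1 + ((-4 + L) + v)/3 = -1 + (-4 + L + v)/3 = -1 + (-4/3 + L/3 + v/3) = -7/3 + L/3 + v/3)
b(Q, O) = 1/(-10/3 + Q/15) (b(Q, O) = 1/(-7/3 + (1/3)*(-7) + (4 + Q/5)/3) = 1/(-7/3 - 7/3 + (4/3 + Q/15)) = 1/(-10/3 + Q/15))
876 + b(-22, 5) = 876 + 15/(-50 - 22) = 876 + 15/(-72) = 876 + 15*(-1/72) = 876 - 5/24 = 21019/24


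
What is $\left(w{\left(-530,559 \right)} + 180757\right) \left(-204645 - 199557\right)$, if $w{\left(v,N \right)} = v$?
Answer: $-72848113854$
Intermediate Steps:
$\left(w{\left(-530,559 \right)} + 180757\right) \left(-204645 - 199557\right) = \left(-530 + 180757\right) \left(-204645 - 199557\right) = 180227 \left(-404202\right) = -72848113854$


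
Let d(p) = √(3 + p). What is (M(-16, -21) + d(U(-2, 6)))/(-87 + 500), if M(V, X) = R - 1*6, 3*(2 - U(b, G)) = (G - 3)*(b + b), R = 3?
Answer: 0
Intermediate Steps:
U(b, G) = 2 - 2*b*(-3 + G)/3 (U(b, G) = 2 - (G - 3)*(b + b)/3 = 2 - (-3 + G)*2*b/3 = 2 - 2*b*(-3 + G)/3)
M(V, X) = -3 (M(V, X) = 3 - 1*6 = 3 - 6 = -3)
(M(-16, -21) + d(U(-2, 6)))/(-87 + 500) = (-3 + √(3 + (2 + 2*(-2) - ⅔*6*(-2))))/(-87 + 500) = (-3 + √(3 + (2 - 4 + 8)))/413 = (-3 + √(3 + 6))*(1/413) = (-3 + √9)*(1/413) = (-3 + 3)*(1/413) = 0*(1/413) = 0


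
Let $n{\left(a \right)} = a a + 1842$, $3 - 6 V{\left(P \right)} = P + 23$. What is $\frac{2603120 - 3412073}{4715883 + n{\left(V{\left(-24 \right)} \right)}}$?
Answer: $- \frac{7280577}{42459529} \approx -0.17147$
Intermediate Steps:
$V{\left(P \right)} = - \frac{10}{3} - \frac{P}{6}$ ($V{\left(P \right)} = \frac{1}{2} - \frac{P + 23}{6} = \frac{1}{2} - \frac{23 + P}{6} = \frac{1}{2} - \left(\frac{23}{6} + \frac{P}{6}\right) = - \frac{10}{3} - \frac{P}{6}$)
$n{\left(a \right)} = 1842 + a^{2}$ ($n{\left(a \right)} = a^{2} + 1842 = 1842 + a^{2}$)
$\frac{2603120 - 3412073}{4715883 + n{\left(V{\left(-24 \right)} \right)}} = \frac{2603120 - 3412073}{4715883 + \left(1842 + \left(- \frac{10}{3} - -4\right)^{2}\right)} = - \frac{808953}{4715883 + \left(1842 + \left(- \frac{10}{3} + 4\right)^{2}\right)} = - \frac{808953}{4715883 + \left(1842 + \left(\frac{2}{3}\right)^{2}\right)} = - \frac{808953}{4715883 + \left(1842 + \frac{4}{9}\right)} = - \frac{808953}{4715883 + \frac{16582}{9}} = - \frac{808953}{\frac{42459529}{9}} = \left(-808953\right) \frac{9}{42459529} = - \frac{7280577}{42459529}$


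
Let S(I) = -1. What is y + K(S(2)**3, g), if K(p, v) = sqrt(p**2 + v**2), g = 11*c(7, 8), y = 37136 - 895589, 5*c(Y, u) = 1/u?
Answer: -858453 + sqrt(1721)/40 ≈ -8.5845e+5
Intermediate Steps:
c(Y, u) = 1/(5*u)
y = -858453
g = 11/40 (g = 11*((1/5)/8) = 11*((1/5)*(1/8)) = 11*(1/40) = 11/40 ≈ 0.27500)
y + K(S(2)**3, g) = -858453 + sqrt(((-1)**3)**2 + (11/40)**2) = -858453 + sqrt((-1)**2 + 121/1600) = -858453 + sqrt(1 + 121/1600) = -858453 + sqrt(1721/1600) = -858453 + sqrt(1721)/40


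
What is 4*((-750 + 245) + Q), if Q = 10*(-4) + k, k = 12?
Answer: -2132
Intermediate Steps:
Q = -28 (Q = 10*(-4) + 12 = -40 + 12 = -28)
4*((-750 + 245) + Q) = 4*((-750 + 245) - 28) = 4*(-505 - 28) = 4*(-533) = -2132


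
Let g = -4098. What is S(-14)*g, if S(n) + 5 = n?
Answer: 77862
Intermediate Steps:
S(n) = -5 + n
S(-14)*g = (-5 - 14)*(-4098) = -19*(-4098) = 77862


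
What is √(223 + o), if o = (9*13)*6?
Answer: 5*√37 ≈ 30.414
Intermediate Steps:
o = 702 (o = 117*6 = 702)
√(223 + o) = √(223 + 702) = √925 = 5*√37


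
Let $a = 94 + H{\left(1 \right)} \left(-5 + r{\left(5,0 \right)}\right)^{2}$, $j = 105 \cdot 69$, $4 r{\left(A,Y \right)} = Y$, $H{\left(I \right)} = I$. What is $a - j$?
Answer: $-7126$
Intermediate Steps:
$r{\left(A,Y \right)} = \frac{Y}{4}$
$j = 7245$
$a = 119$ ($a = 94 + 1 \left(-5 + \frac{1}{4} \cdot 0\right)^{2} = 94 + 1 \left(-5 + 0\right)^{2} = 94 + 1 \left(-5\right)^{2} = 94 + 1 \cdot 25 = 94 + 25 = 119$)
$a - j = 119 - 7245 = -7126$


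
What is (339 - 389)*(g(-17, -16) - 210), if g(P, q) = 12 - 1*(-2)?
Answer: 9800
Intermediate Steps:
g(P, q) = 14 (g(P, q) = 12 + 2 = 14)
(339 - 389)*(g(-17, -16) - 210) = (339 - 389)*(14 - 210) = -50*(-196) = 9800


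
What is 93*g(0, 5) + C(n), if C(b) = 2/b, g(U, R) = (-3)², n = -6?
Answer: 2510/3 ≈ 836.67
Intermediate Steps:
g(U, R) = 9
93*g(0, 5) + C(n) = 93*9 + 2/(-6) = 837 + 2*(-⅙) = 837 - ⅓ = 2510/3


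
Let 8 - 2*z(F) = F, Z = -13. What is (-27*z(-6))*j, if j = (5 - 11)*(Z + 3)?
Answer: -11340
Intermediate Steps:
z(F) = 4 - F/2
j = 60 (j = (5 - 11)*(-13 + 3) = -6*(-10) = 60)
(-27*z(-6))*j = -27*(4 - 1/2*(-6))*60 = -27*(4 + 3)*60 = -27*7*60 = -189*60 = -11340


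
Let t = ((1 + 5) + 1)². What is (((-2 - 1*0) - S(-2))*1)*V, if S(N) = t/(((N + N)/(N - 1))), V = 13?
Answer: -2015/4 ≈ -503.75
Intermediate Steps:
t = 49 (t = (6 + 1)² = 7² = 49)
S(N) = 49*(-1 + N)/(2*N) (S(N) = 49/(((N + N)/(N - 1))) = 49/(((2*N)/(-1 + N))) = 49/((2*N/(-1 + N))) = 49*((-1 + N)/(2*N)) = 49*(-1 + N)/(2*N))
(((-2 - 1*0) - S(-2))*1)*V = (((-2 - 1*0) - 49*(-1 - 2)/(2*(-2)))*1)*13 = (((-2 + 0) - 49*(-1)*(-3)/(2*2))*1)*13 = ((-2 - 1*147/4)*1)*13 = ((-2 - 147/4)*1)*13 = -155/4*1*13 = -155/4*13 = -2015/4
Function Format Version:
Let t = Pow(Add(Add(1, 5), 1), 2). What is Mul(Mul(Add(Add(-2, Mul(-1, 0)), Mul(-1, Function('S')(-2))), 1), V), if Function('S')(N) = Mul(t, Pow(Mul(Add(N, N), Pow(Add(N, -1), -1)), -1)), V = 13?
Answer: Rational(-2015, 4) ≈ -503.75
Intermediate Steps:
t = 49 (t = Pow(Add(6, 1), 2) = Pow(7, 2) = 49)
Function('S')(N) = Mul(Rational(49, 2), Pow(N, -1), Add(-1, N)) (Function('S')(N) = Mul(49, Pow(Mul(Add(N, N), Pow(Add(N, -1), -1)), -1)) = Mul(49, Pow(Mul(Mul(2, N), Pow(Add(-1, N), -1)), -1)) = Mul(49, Pow(Mul(2, N, Pow(Add(-1, N), -1)), -1)) = Mul(49, Mul(Rational(1, 2), Pow(N, -1), Add(-1, N))) = Mul(Rational(49, 2), Pow(N, -1), Add(-1, N)))
Mul(Mul(Add(Add(-2, Mul(-1, 0)), Mul(-1, Function('S')(-2))), 1), V) = Mul(Mul(Add(Add(-2, Mul(-1, 0)), Mul(-1, Mul(Rational(49, 2), Pow(-2, -1), Add(-1, -2)))), 1), 13) = Mul(Mul(Add(Add(-2, 0), Mul(-1, Mul(Rational(49, 2), Rational(-1, 2), -3))), 1), 13) = Mul(Mul(Add(-2, Mul(-1, Rational(147, 4))), 1), 13) = Mul(Mul(Add(-2, Rational(-147, 4)), 1), 13) = Mul(Mul(Rational(-155, 4), 1), 13) = Mul(Rational(-155, 4), 13) = Rational(-2015, 4)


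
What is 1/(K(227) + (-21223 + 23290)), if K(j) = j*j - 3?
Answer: 1/53593 ≈ 1.8659e-5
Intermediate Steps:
K(j) = -3 + j**2 (K(j) = j**2 - 3 = -3 + j**2)
1/(K(227) + (-21223 + 23290)) = 1/((-3 + 227**2) + (-21223 + 23290)) = 1/((-3 + 51529) + 2067) = 1/(51526 + 2067) = 1/53593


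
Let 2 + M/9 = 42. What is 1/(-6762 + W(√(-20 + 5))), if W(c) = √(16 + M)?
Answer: -3381/22862134 - √94/22862134 ≈ -0.00014831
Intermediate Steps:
M = 360 (M = -18 + 9*42 = -18 + 378 = 360)
W(c) = 2*√94 (W(c) = √(16 + 360) = √376 = 2*√94)
1/(-6762 + W(√(-20 + 5))) = 1/(-6762 + 2*√94)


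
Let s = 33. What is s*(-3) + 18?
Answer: -81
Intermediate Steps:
s*(-3) + 18 = 33*(-3) + 18 = -99 + 18 = -81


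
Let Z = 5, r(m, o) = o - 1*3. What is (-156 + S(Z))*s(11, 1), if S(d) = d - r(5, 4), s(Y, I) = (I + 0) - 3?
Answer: 304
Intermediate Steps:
r(m, o) = -3 + o (r(m, o) = o - 3 = -3 + o)
s(Y, I) = -3 + I (s(Y, I) = I - 3 = -3 + I)
S(d) = -1 + d (S(d) = d - (-3 + 4) = d - 1*1 = d - 1 = -1 + d)
(-156 + S(Z))*s(11, 1) = (-156 + (-1 + 5))*(-3 + 1) = (-156 + 4)*(-2) = -152*(-2) = 304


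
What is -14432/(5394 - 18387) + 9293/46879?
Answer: 797301677/609098847 ≈ 1.3090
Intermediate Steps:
-14432/(5394 - 18387) + 9293/46879 = -14432/(-12993) + 9293*(1/46879) = -14432*(-1/12993) + 9293/46879 = 14432/12993 + 9293/46879 = 797301677/609098847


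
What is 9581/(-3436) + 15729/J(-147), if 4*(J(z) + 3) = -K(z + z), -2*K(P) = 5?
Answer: -432540791/65284 ≈ -6625.5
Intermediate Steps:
K(P) = -5/2 (K(P) = -1/2*5 = -5/2)
J(z) = -19/8 (J(z) = -3 + (-1*(-5/2))/4 = -3 + (1/4)*(5/2) = -3 + 5/8 = -19/8)
9581/(-3436) + 15729/J(-147) = 9581/(-3436) + 15729/(-19/8) = 9581*(-1/3436) + 15729*(-8/19) = -9581/3436 - 125832/19 = -432540791/65284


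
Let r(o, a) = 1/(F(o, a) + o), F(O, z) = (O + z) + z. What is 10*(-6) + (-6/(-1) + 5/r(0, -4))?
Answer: -94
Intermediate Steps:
F(O, z) = O + 2*z
r(o, a) = 1/(2*a + 2*o) (r(o, a) = 1/((o + 2*a) + o) = 1/(2*a + 2*o))
10*(-6) + (-6/(-1) + 5/r(0, -4)) = 10*(-6) + (-6/(-1) + 5/((1/(2*(-4 + 0))))) = -60 + (-6*(-1) + 5/(((½)/(-4)))) = -60 + (6 + 5/(((½)*(-¼)))) = -60 + (6 + 5/(-⅛)) = -60 + (6 + 5*(-8)) = -60 + (6 - 40) = -60 - 34 = -94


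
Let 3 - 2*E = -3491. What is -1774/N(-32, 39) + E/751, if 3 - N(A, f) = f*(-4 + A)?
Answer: 1125755/1056657 ≈ 1.0654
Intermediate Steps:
E = 1747 (E = 3/2 - ½*(-3491) = 3/2 + 3491/2 = 1747)
N(A, f) = 3 - f*(-4 + A)
-1774/N(-32, 39) + E/751 = -1774/(3 + 4*39 - 1*(-32)*39) + 1747/751 = -1774/(3 + 156 + 1248) + 1747*(1/751) = -1774/1407 + 1747/751 = 1125755/1056657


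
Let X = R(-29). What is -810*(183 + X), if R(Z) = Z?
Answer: -124740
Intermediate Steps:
X = -29
-810*(183 + X) = -810*(183 - 29) = -810*154 = -124740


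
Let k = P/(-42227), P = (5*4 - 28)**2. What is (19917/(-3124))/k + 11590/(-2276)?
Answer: 477969690911/113763584 ≈ 4201.4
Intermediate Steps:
P = 64 (P = (20 - 28)**2 = (-8)**2 = 64)
k = -64/42227 (k = 64/(-42227) = 64*(-1/42227) = -64/42227 ≈ -0.0015156)
(19917/(-3124))/k + 11590/(-2276) = (19917/(-3124))/(-64/42227) + 11590/(-2276) = (19917*(-1/3124))*(-42227/64) + 11590*(-1/2276) = -19917/3124*(-42227/64) - 5795/1138 = 841035159/199936 - 5795/1138 = 477969690911/113763584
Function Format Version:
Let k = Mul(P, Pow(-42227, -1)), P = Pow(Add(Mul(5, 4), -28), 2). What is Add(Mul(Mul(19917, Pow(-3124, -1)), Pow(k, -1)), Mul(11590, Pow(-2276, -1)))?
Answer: Rational(477969690911, 113763584) ≈ 4201.4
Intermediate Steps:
P = 64 (P = Pow(Add(20, -28), 2) = Pow(-8, 2) = 64)
k = Rational(-64, 42227) (k = Mul(64, Pow(-42227, -1)) = Mul(64, Rational(-1, 42227)) = Rational(-64, 42227) ≈ -0.0015156)
Add(Mul(Mul(19917, Pow(-3124, -1)), Pow(k, -1)), Mul(11590, Pow(-2276, -1))) = Add(Mul(Mul(19917, Pow(-3124, -1)), Pow(Rational(-64, 42227), -1)), Mul(11590, Pow(-2276, -1))) = Add(Mul(Mul(19917, Rational(-1, 3124)), Rational(-42227, 64)), Mul(11590, Rational(-1, 2276))) = Add(Mul(Rational(-19917, 3124), Rational(-42227, 64)), Rational(-5795, 1138)) = Add(Rational(841035159, 199936), Rational(-5795, 1138)) = Rational(477969690911, 113763584)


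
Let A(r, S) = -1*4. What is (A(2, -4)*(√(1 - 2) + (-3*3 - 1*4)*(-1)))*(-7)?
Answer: 364 + 28*I ≈ 364.0 + 28.0*I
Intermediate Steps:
A(r, S) = -4
(A(2, -4)*(√(1 - 2) + (-3*3 - 1*4)*(-1)))*(-7) = -4*(√(1 - 2) + (-3*3 - 1*4)*(-1))*(-7) = -4*(√(-1) + (-9 - 4)*(-1))*(-7) = -4*(I - 13*(-1))*(-7) = -4*(I + 13)*(-7) = -4*(13 + I)*(-7) = (-52 - 4*I)*(-7) = 364 + 28*I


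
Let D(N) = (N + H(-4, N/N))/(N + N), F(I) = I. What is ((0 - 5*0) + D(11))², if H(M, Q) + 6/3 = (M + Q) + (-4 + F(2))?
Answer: 4/121 ≈ 0.033058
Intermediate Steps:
H(M, Q) = -4 + M + Q (H(M, Q) = -2 + ((M + Q) + (-4 + 2)) = -2 + ((M + Q) - 2) = -2 + (-2 + M + Q) = -4 + M + Q)
D(N) = (-7 + N)/(2*N) (D(N) = (N + (-4 - 4 + N/N))/(N + N) = (N + (-4 - 4 + 1))/((2*N)) = (N - 7)*(1/(2*N)) = (-7 + N)*(1/(2*N)) = (-7 + N)/(2*N))
((0 - 5*0) + D(11))² = ((0 - 5*0) + (½)*(-7 + 11)/11)² = ((0 + 0) + (½)*(1/11)*4)² = (0 + 2/11)² = (2/11)² = 4/121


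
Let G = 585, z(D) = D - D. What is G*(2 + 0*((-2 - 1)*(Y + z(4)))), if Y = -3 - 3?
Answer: 1170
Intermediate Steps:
z(D) = 0
Y = -6
G*(2 + 0*((-2 - 1)*(Y + z(4)))) = 585*(2 + 0*((-2 - 1)*(-6 + 0))) = 585*(2 + 0*(-3*(-6))) = 585*(2 + 0*18) = 585*(2 + 0) = 585*2 = 1170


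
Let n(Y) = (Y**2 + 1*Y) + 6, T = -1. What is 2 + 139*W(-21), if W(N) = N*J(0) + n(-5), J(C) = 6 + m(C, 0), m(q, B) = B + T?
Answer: -10979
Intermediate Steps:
m(q, B) = -1 + B (m(q, B) = B - 1 = -1 + B)
n(Y) = 6 + Y + Y**2 (n(Y) = (Y**2 + Y) + 6 = (Y + Y**2) + 6 = 6 + Y + Y**2)
J(C) = 5 (J(C) = 6 + (-1 + 0) = 6 - 1 = 5)
W(N) = 26 + 5*N (W(N) = N*5 + (6 - 5 + (-5)**2) = 5*N + (6 - 5 + 25) = 5*N + 26 = 26 + 5*N)
2 + 139*W(-21) = 2 + 139*(26 + 5*(-21)) = 2 + 139*(26 - 105) = 2 + 139*(-79) = 2 - 10981 = -10979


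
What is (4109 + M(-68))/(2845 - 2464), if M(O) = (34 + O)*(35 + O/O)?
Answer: 2885/381 ≈ 7.5722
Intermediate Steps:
M(O) = 1224 + 36*O (M(O) = (34 + O)*(35 + 1) = (34 + O)*36 = 1224 + 36*O)
(4109 + M(-68))/(2845 - 2464) = (4109 + (1224 + 36*(-68)))/(2845 - 2464) = (4109 + (1224 - 2448))/381 = (4109 - 1224)*(1/381) = 2885*(1/381) = 2885/381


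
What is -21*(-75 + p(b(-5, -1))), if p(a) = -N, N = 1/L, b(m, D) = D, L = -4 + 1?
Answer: 1568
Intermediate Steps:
L = -3
N = -1/3 (N = 1/(-3) = -1/3 ≈ -0.33333)
p(a) = 1/3 (p(a) = -1*(-1/3) = 1/3)
-21*(-75 + p(b(-5, -1))) = -21*(-75 + 1/3) = -21*(-224/3) = 1568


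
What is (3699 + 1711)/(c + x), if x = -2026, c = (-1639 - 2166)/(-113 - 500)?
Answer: -3316330/1238133 ≈ -2.6785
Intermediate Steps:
c = 3805/613 (c = -3805/(-613) = -3805*(-1/613) = 3805/613 ≈ 6.2072)
(3699 + 1711)/(c + x) = (3699 + 1711)/(3805/613 - 2026) = 5410/(-1238133/613) = 5410*(-613/1238133) = -3316330/1238133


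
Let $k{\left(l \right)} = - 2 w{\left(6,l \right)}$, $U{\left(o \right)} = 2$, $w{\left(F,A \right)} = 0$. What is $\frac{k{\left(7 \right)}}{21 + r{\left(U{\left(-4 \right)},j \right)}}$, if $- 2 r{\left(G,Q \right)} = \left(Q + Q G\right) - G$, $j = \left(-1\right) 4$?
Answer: $0$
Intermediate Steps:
$j = -4$
$r{\left(G,Q \right)} = \frac{G}{2} - \frac{Q}{2} - \frac{G Q}{2}$ ($r{\left(G,Q \right)} = - \frac{\left(Q + Q G\right) - G}{2} = - \frac{\left(Q + G Q\right) - G}{2} = - \frac{Q - G + G Q}{2} = \frac{G}{2} - \frac{Q}{2} - \frac{G Q}{2}$)
$k{\left(l \right)} = 0$ ($k{\left(l \right)} = \left(-2\right) 0 = 0$)
$\frac{k{\left(7 \right)}}{21 + r{\left(U{\left(-4 \right)},j \right)}} = \frac{0}{21 - \left(-3 - 4\right)} = \frac{0}{21 + \left(1 + 2 + 4\right)} = \frac{0}{21 + 7} = \frac{0}{28} = 0 \cdot \frac{1}{28} = 0$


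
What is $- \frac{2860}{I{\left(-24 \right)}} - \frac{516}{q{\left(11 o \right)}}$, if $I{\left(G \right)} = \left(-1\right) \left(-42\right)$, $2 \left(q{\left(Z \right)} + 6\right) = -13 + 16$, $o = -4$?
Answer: $\frac{326}{7} \approx 46.571$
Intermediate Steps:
$q{\left(Z \right)} = - \frac{9}{2}$ ($q{\left(Z \right)} = -6 + \frac{-13 + 16}{2} = -6 + \frac{1}{2} \cdot 3 = -6 + \frac{3}{2} = - \frac{9}{2}$)
$I{\left(G \right)} = 42$
$- \frac{2860}{I{\left(-24 \right)}} - \frac{516}{q{\left(11 o \right)}} = - \frac{2860}{42} - \frac{516}{- \frac{9}{2}} = \left(-2860\right) \frac{1}{42} - - \frac{344}{3} = - \frac{1430}{21} + \frac{344}{3} = \frac{326}{7}$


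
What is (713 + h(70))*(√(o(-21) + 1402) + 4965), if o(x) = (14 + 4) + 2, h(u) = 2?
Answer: 3549975 + 2145*√158 ≈ 3.5769e+6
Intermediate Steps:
o(x) = 20 (o(x) = 18 + 2 = 20)
(713 + h(70))*(√(o(-21) + 1402) + 4965) = (713 + 2)*(√(20 + 1402) + 4965) = 715*(√1422 + 4965) = 715*(3*√158 + 4965) = 715*(4965 + 3*√158) = 3549975 + 2145*√158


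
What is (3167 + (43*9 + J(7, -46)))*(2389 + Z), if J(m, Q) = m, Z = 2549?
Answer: 17584218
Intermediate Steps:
(3167 + (43*9 + J(7, -46)))*(2389 + Z) = (3167 + (43*9 + 7))*(2389 + 2549) = (3167 + (387 + 7))*4938 = (3167 + 394)*4938 = 3561*4938 = 17584218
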